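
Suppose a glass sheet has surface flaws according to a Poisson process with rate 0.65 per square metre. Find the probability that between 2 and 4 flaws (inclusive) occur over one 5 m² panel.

0.6069

Over the interval, μ = 0.65 × 5 = 3.25 (a 5 m² panel = 5 square metres).
P(2 ≤ N ≤ 4) = Σ_{j=2}^{4} e^(−3.25) · 3.25^j/j! ≈ 0.6069.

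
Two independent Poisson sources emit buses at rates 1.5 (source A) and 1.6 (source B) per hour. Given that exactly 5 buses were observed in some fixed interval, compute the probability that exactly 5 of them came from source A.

0.0265

Given the total, each event is independently from source A with probability p = λ_A/(λ_A+λ_B) = 1.5/3.1 ≈ 0.4839.
So K ~ Binomial(5, 1.5/3.1): P(K = 5) = C(5,5) · (1.5/3.1)^5 · (1.6/3.1)^0 ≈ 0.0265.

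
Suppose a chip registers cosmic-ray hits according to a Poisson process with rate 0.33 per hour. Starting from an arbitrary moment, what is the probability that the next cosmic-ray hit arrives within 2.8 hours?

Inter-arrival times are exponential with rate λ = 0.33 per hour.
P(T ≤ 2.8) = 1 − e^(−λt) = 1 − e^(−0.33 × 2.8) = 1 − e^(−0.924) ≈ 0.6031.

0.6031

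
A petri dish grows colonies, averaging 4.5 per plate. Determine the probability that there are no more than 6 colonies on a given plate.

0.8311

With mean μ = 4.5 per plate,
P(N ≤ 6) = Σ_{j=0}^{6} e^(−μ) μ^j/j! ≈ 0.8311.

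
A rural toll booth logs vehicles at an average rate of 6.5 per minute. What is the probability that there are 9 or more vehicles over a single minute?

With mean μ = 6.5 per minute,
P(N ≥ 9) = 1 − P(N ≤ 8) = 1 − Σ_{j=0}^{8} e^(−μ) μ^j/j! ≈ 0.2084.

0.2084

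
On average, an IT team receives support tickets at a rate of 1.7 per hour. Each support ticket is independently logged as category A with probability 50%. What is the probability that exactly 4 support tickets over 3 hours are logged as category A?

0.1376

Thinning: the support tickets that are logged as category A themselves form a Poisson process with rate 0.5 × 1.7 = 0.85 per hour.
Over the interval, μ = 0.85 × 3 = 2.55 (3 hours).
P(N = 4) = e^(−2.55) · 2.55^4/4! ≈ 0.1376.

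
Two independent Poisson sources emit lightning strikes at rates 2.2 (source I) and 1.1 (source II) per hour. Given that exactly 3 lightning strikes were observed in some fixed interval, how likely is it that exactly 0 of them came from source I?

Given the total, each event is independently from source I with probability p = λ_I/(λ_I+λ_II) = 2.2/3.3 ≈ 0.6667.
So K ~ Binomial(3, 2.2/3.3): P(K = 0) = C(3,0) · (2.2/3.3)^0 · (1.1/3.3)^3 ≈ 0.0370.

0.0370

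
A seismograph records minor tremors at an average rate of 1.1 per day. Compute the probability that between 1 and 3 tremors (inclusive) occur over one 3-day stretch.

0.5435

Over the interval, μ = 1.1 × 3 = 3.3 (a 3-day stretch = 3 days).
P(1 ≤ N ≤ 3) = Σ_{j=1}^{3} e^(−3.3) · 3.3^j/j! ≈ 0.5435.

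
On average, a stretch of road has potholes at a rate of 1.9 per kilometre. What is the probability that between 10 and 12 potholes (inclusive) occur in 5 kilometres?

0.3146

Over the interval, μ = 1.9 × 5 = 9.5 (5 kilometres).
P(10 ≤ N ≤ 12) = Σ_{j=10}^{12} e^(−9.5) · 9.5^j/j! ≈ 0.3146.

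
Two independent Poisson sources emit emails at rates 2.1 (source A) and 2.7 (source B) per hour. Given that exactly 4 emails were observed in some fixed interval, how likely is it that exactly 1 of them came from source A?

Given the total, each event is independently from source A with probability p = λ_A/(λ_A+λ_B) = 2.1/4.8 = 0.4375.
So K ~ Binomial(4, 2.1/4.8): P(K = 1) = C(4,1) · (2.1/4.8)^1 · (2.7/4.8)^3 ≈ 0.3115.

0.3115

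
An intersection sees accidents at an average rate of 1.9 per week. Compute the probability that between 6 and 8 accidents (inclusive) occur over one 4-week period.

Over the interval, μ = 1.9 × 4 = 7.6 (a 4-week period = 4 weeks).
P(6 ≤ N ≤ 8) = Σ_{j=6}^{8} e^(−7.6) · 7.6^j/j! ≈ 0.4175.

0.4175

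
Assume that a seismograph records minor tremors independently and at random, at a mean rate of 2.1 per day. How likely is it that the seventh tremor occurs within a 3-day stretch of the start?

Over the interval, μ = 2.1 × 3 = 6.3 (a 3-day stretch = 3 days).
The seventh arrival falls in the interval iff at least 7 events occur there: P(S_7 ≤ t) = P(N ≥ 7) = 1 − P(N ≤ 6) ≈ 0.4418.

0.4418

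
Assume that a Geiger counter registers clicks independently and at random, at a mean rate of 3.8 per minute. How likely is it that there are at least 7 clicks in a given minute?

0.0909

With mean μ = 3.8 per minute,
P(N ≥ 7) = 1 − P(N ≤ 6) = 1 − Σ_{j=0}^{6} e^(−μ) μ^j/j! ≈ 0.0909.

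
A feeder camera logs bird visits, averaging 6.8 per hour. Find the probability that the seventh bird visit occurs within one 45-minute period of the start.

Over the interval, μ = 6.8 × 0.75 = 5.1 (a 45-minute period = 0.75 hours).
The seventh arrival falls in the interval iff at least 7 events occur there: P(S_7 ≤ t) = P(N ≥ 7) = 1 − P(N ≤ 6) ≈ 0.2526.

0.2526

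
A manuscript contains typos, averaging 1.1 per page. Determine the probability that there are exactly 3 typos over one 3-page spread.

0.2209

Over the interval, μ = 1.1 × 3 = 3.3 (a 3-page spread = 3 pages).
P(N = 3) = e^(−μ) μ^3/3! = e^(−3.3) · 3.3^3/6 ≈ 0.2209.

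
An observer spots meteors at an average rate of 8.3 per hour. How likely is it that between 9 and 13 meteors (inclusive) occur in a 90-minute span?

Over the interval, μ = 8.3 × 1.5 = 12.45 (a 90-minute span = 1.5 hours).
P(9 ≤ N ≤ 13) = Σ_{j=9}^{13} e^(−12.45) · 12.45^j/j! ≈ 0.5056.

0.5056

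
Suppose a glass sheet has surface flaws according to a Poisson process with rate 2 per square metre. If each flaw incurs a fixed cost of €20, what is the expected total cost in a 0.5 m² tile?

€20

E[N] = 2 × 0.5 = 1 (a 0.5 m² tile = 0.5 square metres); E[cost] = 1 × €20 = €20.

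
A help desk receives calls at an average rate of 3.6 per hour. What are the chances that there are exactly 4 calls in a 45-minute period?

Over the interval, μ = 3.6 × 0.75 = 2.7 (a 45-minute period = 0.75 hours).
P(N = 4) = e^(−μ) μ^4/4! = e^(−2.7) · 2.7^4/24 ≈ 0.1488.

0.1488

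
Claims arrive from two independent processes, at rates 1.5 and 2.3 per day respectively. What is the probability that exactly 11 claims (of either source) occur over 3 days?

0.1185

Independent Poisson processes superpose: combined rate λ = 1.5 + 2.3 = 3.8 per day.
Over the interval, μ = 3.8 × 3 = 11.4 (3 days).
P(N = 11) = e^(−11.4) · 11.4^11/11! ≈ 0.1185.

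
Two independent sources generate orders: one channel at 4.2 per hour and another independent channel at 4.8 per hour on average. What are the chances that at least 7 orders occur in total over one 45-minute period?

0.5124

Independent Poisson processes superpose: combined rate λ = 4.2 + 4.8 = 9 per hour.
Over the interval, μ = 9 × 0.75 = 6.75 (a 45-minute period = 0.75 hours).
P(N ≥ 7) = 1 − P(N ≤ 6) ≈ 0.5124.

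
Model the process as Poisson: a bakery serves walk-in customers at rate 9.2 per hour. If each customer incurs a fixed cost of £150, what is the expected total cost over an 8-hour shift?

£11040

E[N] = 9.2 × 8 = 73.6 (an 8-hour shift = 8 hours); E[cost] = 73.6 × £150 = £11040.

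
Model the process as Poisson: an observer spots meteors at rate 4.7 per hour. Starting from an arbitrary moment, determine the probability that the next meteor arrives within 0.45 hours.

0.8794

Inter-arrival times are exponential with rate λ = 4.7 per hour.
P(T ≤ 0.45) = 1 − e^(−λt) = 1 − e^(−4.7 × 0.45) = 1 − e^(−2.115) ≈ 0.8794.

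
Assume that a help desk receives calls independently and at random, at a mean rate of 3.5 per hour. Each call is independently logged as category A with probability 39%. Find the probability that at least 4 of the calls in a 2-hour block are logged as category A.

0.2925

Thinning: the calls that are logged as category A themselves form a Poisson process with rate 0.39 × 3.5 = 1.365 per hour.
Over the interval, μ = 1.365 × 2 = 2.73 (a 2-hour block = 2 hours).
P(N ≥ 4) = 1 − P(N ≤ 3) ≈ 0.2925.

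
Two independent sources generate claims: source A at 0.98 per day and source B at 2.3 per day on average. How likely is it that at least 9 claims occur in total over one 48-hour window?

Independent Poisson processes superpose: combined rate λ = 0.98 + 2.3 = 3.28 per day.
Over the interval, μ = 3.28 × 2 = 6.56 (a 48-hour window = 2 days).
P(N ≥ 9) = 1 − P(N ≤ 8) ≈ 0.2156.

0.2156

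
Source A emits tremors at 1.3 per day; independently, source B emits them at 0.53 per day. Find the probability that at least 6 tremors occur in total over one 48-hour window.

0.1642

Independent Poisson processes superpose: combined rate λ = 1.3 + 0.53 = 1.83 per day.
Over the interval, μ = 1.83 × 2 = 3.66 (a 48-hour window = 2 days).
P(N ≥ 6) = 1 − P(N ≤ 5) ≈ 0.1642.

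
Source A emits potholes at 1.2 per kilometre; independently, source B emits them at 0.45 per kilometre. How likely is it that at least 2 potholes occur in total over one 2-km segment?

Independent Poisson processes superpose: combined rate λ = 1.2 + 0.45 = 1.65 per kilometre.
Over the interval, μ = 1.65 × 2 = 3.3 (a 2-km segment = 2 kilometres).
P(N ≥ 2) = 1 − P(N ≤ 1) ≈ 0.8414.

0.8414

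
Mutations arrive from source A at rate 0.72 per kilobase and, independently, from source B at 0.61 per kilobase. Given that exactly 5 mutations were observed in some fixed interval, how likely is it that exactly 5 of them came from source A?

Given the total, each event is independently from source A with probability p = λ_A/(λ_A+λ_B) = 0.72/1.33 ≈ 0.5414.
So K ~ Binomial(5, 0.72/1.33): P(K = 5) = C(5,5) · (0.72/1.33)^5 · (0.61/1.33)^0 ≈ 0.0465.

0.0465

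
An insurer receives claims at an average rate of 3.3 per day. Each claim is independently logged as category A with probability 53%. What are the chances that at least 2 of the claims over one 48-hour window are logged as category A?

0.8639

Thinning: the claims that are logged as category A themselves form a Poisson process with rate 0.53 × 3.3 = 1.749 per day.
Over the interval, μ = 1.749 × 2 = 3.498 (a 48-hour window = 2 days).
P(N ≥ 2) = 1 − P(N ≤ 1) ≈ 0.8639.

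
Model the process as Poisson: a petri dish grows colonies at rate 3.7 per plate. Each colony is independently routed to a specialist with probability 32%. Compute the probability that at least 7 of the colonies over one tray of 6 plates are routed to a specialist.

0.5657

Thinning: the colonies that are routed to a specialist themselves form a Poisson process with rate 0.32 × 3.7 = 1.184 per plate.
Over the interval, μ = 1.184 × 6 = 7.104 (a tray of 6 plates = 6 plates).
P(N ≥ 7) = 1 − P(N ≤ 6) ≈ 0.5657.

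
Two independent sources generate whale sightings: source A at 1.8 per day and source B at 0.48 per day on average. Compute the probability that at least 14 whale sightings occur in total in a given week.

Independent Poisson processes superpose: combined rate λ = 1.8 + 0.48 = 2.28 per day.
Over the interval, μ = 2.28 × 7 = 15.96 (a week = 7 days).
P(N ≥ 14) = 1 − P(N ≤ 13) ≈ 0.7222.

0.7222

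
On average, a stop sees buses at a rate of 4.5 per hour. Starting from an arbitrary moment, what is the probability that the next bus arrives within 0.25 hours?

Inter-arrival times are exponential with rate λ = 4.5 per hour.
P(T ≤ 0.25) = 1 − e^(−λt) = 1 − e^(−4.5 × 0.25) = 1 − e^(−1.125) ≈ 0.6753.

0.6753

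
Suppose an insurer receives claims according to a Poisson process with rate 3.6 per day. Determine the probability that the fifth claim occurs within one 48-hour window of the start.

0.8445

Over the interval, μ = 3.6 × 2 = 7.2 (a 48-hour window = 2 days).
The fifth arrival falls in the interval iff at least 5 events occur there: P(S_5 ≤ t) = P(N ≥ 5) = 1 − P(N ≤ 4) ≈ 0.8445.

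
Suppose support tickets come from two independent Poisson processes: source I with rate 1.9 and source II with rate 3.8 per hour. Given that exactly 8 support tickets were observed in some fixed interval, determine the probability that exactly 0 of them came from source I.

Given the total, each event is independently from source I with probability p = λ_I/(λ_I+λ_II) = 1.9/5.7 ≈ 0.3333.
So K ~ Binomial(8, 1.9/5.7): P(K = 0) = C(8,0) · (1.9/5.7)^0 · (3.8/5.7)^8 ≈ 0.0390.

0.0390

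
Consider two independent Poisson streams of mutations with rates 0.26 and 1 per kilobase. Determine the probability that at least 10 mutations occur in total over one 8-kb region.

0.5520

Independent Poisson processes superpose: combined rate λ = 0.26 + 1 = 1.26 per kilobase.
Over the interval, μ = 1.26 × 8 = 10.08 (an 8-kb region = 8 kilobases).
P(N ≥ 10) = 1 − P(N ≤ 9) ≈ 0.5520.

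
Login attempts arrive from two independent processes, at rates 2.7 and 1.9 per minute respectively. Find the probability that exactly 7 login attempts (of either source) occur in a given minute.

0.0869

Independent Poisson processes superpose: combined rate λ = 2.7 + 1.9 = 4.6 per minute.
So μ = 4.6.
P(N = 7) = e^(−4.6) · 4.6^7/7! ≈ 0.0869.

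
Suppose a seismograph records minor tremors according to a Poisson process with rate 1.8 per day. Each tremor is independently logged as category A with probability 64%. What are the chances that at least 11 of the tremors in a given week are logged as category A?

Thinning: the tremors that are logged as category A themselves form a Poisson process with rate 0.64 × 1.8 = 1.152 per day.
Over the interval, μ = 1.152 × 7 = 8.064 (a week = 7 days).
P(N ≥ 11) = 1 − P(N ≤ 10) ≈ 0.1905.

0.1905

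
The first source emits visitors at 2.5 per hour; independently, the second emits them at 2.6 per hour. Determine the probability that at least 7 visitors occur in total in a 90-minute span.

0.6420

Independent Poisson processes superpose: combined rate λ = 2.5 + 2.6 = 5.1 per hour.
Over the interval, μ = 5.1 × 1.5 = 7.65 (a 90-minute span = 1.5 hours).
P(N ≥ 7) = 1 − P(N ≤ 6) ≈ 0.6420.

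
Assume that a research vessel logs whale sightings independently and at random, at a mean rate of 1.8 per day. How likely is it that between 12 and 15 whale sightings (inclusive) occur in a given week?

Over the interval, μ = 1.8 × 7 = 12.6 (a week = 7 days).
P(12 ≤ N ≤ 15) = Σ_{j=12}^{15} e^(−12.6) · 12.6^j/j! ≈ 0.4029.

0.4029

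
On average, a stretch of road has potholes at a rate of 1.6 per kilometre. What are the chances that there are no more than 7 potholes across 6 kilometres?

0.2584

Over the interval, μ = 1.6 × 6 = 9.6 (6 kilometres).
P(N ≤ 7) = Σ_{j=0}^{7} e^(−μ) μ^j/j! ≈ 0.2584.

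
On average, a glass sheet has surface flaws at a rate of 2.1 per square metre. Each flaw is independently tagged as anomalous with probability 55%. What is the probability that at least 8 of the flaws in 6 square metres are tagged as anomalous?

Thinning: the flaws that are tagged as anomalous themselves form a Poisson process with rate 0.55 × 2.1 = 1.155 per square metre.
Over the interval, μ = 1.155 × 6 = 6.93 (6 square metres).
P(N ≥ 8) = 1 − P(N ≤ 7) ≈ 0.3909.

0.3909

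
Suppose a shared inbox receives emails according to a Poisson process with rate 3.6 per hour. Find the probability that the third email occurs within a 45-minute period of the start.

0.5064

Over the interval, μ = 3.6 × 0.75 = 2.7 (a 45-minute period = 0.75 hours).
The third arrival falls in the interval iff at least 3 events occur there: P(S_3 ≤ t) = P(N ≥ 3) = 1 − P(N ≤ 2) ≈ 0.5064.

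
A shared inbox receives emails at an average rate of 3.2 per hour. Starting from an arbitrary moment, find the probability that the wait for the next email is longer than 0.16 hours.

The wait for the next event is exponential with rate λ = 3.2 per hour.
P(T > 0.16) = e^(−λt) = e^(−3.2 × 0.16) = e^(−0.512) ≈ 0.5993.

0.5993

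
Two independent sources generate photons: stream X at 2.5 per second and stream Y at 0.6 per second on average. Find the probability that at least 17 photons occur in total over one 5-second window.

0.3846

Independent Poisson processes superpose: combined rate λ = 2.5 + 0.6 = 3.1 per second.
Over the interval, μ = 3.1 × 5 = 15.5 (a 5-second window = 5 seconds).
P(N ≥ 17) = 1 − P(N ≤ 16) ≈ 0.3846.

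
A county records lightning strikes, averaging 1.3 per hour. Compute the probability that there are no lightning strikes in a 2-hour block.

0.0743

Over the interval, μ = 1.3 × 2 = 2.6 (a 2-hour block = 2 hours).
P(N = 0) = e^(−μ) μ^0/0! = e^(−2.6) · 2.6^0/1 ≈ 0.0743.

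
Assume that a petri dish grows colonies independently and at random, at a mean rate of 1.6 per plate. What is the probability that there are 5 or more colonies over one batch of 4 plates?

Over the interval, μ = 1.6 × 4 = 6.4 (a batch of 4 plates = 4 plates).
P(N ≥ 5) = 1 − P(N ≤ 4) = 1 − Σ_{j=0}^{4} e^(−μ) μ^j/j! ≈ 0.7649.

0.7649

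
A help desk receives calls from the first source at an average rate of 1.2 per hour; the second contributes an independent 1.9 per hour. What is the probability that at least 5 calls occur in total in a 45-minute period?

Independent Poisson processes superpose: combined rate λ = 1.2 + 1.9 = 3.1 per hour.
Over the interval, μ = 3.1 × 0.75 = 2.325 (a 45-minute period = 0.75 hours).
P(N ≥ 5) = 1 − P(N ≤ 4) ≈ 0.0867.

0.0867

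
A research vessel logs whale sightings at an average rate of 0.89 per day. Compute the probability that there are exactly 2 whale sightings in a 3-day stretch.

Over the interval, μ = 0.89 × 3 = 2.67 (a 3-day stretch = 3 days).
P(N = 2) = e^(−μ) μ^2/2! = e^(−2.67) · 2.67^2/2 ≈ 0.2468.

0.2468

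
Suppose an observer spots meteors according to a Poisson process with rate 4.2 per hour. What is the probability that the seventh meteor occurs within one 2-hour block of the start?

Over the interval, μ = 4.2 × 2 = 8.4 (a 2-hour block = 2 hours).
The seventh arrival falls in the interval iff at least 7 events occur there: P(S_7 ≤ t) = P(N ≥ 7) = 1 − P(N ≤ 6) ≈ 0.7330.

0.7330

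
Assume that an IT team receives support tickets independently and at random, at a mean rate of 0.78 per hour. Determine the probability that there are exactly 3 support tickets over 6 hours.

0.1585

Over the interval, μ = 0.78 × 6 = 4.68 (6 hours).
P(N = 3) = e^(−μ) μ^3/3! = e^(−4.68) · 4.68^3/6 ≈ 0.1585.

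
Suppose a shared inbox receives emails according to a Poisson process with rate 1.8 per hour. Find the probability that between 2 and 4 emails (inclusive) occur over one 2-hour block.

0.5807

Over the interval, μ = 1.8 × 2 = 3.6 (a 2-hour block = 2 hours).
P(2 ≤ N ≤ 4) = Σ_{j=2}^{4} e^(−3.6) · 3.6^j/j! ≈ 0.5807.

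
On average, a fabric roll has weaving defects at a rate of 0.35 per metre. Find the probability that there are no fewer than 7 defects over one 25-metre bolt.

Over the interval, μ = 0.35 × 25 = 8.75 (a 25-metre bolt = 25 metres).
P(N ≥ 7) = 1 − P(N ≤ 6) = 1 − Σ_{j=0}^{6} e^(−μ) μ^j/j! ≈ 0.7695.

0.7695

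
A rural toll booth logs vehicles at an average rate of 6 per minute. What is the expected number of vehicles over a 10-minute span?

E[N] = λt = 6 × 10 = 60 (a 10-minute span = 10 minutes).

60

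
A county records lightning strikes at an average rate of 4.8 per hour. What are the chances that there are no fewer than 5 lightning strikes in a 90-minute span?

Over the interval, μ = 4.8 × 1.5 = 7.2 (a 90-minute span = 1.5 hours).
P(N ≥ 5) = 1 − P(N ≤ 4) = 1 − Σ_{j=0}^{4} e^(−μ) μ^j/j! ≈ 0.8445.

0.8445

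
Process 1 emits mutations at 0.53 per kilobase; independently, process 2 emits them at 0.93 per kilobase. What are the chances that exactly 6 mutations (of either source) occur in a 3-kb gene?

Independent Poisson processes superpose: combined rate λ = 0.53 + 0.93 = 1.46 per kilobase.
Over the interval, μ = 1.46 × 3 = 4.38 (a 3-kb gene = 3 kilobases).
P(N = 6) = e^(−4.38) · 4.38^6/6! ≈ 0.1228.

0.1228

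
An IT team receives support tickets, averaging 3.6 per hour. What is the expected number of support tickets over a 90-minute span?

5.4

E[N] = λt = 3.6 × 1.5 = 5.4 (a 90-minute span = 1.5 hours).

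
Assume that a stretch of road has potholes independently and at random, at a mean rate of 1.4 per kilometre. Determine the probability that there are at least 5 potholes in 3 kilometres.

Over the interval, μ = 1.4 × 3 = 4.2 (3 kilometres).
P(N ≥ 5) = 1 − P(N ≤ 4) = 1 − Σ_{j=0}^{4} e^(−μ) μ^j/j! ≈ 0.4102.

0.4102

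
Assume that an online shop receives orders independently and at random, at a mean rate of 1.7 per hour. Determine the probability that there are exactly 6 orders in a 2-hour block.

0.0716

Over the interval, μ = 1.7 × 2 = 3.4 (a 2-hour block = 2 hours).
P(N = 6) = e^(−μ) μ^6/6! = e^(−3.4) · 3.4^6/720 ≈ 0.0716.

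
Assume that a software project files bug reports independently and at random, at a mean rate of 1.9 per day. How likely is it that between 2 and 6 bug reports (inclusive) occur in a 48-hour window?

Over the interval, μ = 1.9 × 2 = 3.8 (a 48-hour window = 2 days).
P(2 ≤ N ≤ 6) = Σ_{j=2}^{6} e^(−3.8) · 3.8^j/j! ≈ 0.8017.

0.8017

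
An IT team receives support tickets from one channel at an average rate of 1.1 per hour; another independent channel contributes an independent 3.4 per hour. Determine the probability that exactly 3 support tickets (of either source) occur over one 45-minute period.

0.2192

Independent Poisson processes superpose: combined rate λ = 1.1 + 3.4 = 4.5 per hour.
Over the interval, μ = 4.5 × 0.75 = 3.375 (a 45-minute period = 0.75 hours).
P(N = 3) = e^(−3.375) · 3.375^3/3! ≈ 0.2192.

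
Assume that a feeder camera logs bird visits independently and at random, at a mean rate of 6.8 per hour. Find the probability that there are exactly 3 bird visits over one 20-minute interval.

0.2012

Over the interval, μ = 6.8 × 1/3 ≈ 2.26667 (a 20-minute interval = 1/3 hours).
P(N = 3) = e^(−μ) μ^3/3! = e^(−2.26667) · 2.26667^3/6 ≈ 0.2012.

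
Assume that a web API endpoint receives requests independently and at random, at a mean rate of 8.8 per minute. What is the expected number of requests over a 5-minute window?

E[N] = λt = 8.8 × 5 = 44 (a 5-minute window = 5 minutes).

44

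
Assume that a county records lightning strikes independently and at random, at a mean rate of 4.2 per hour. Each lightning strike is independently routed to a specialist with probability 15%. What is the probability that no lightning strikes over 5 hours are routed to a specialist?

Thinning: the lightning strikes that are routed to a specialist themselves form a Poisson process with rate 0.15 × 4.2 = 0.63 per hour.
Over the interval, μ = 0.63 × 5 = 3.15 (5 hours).
P(N = 0) = e^(−3.15) · 3.15^0/0! ≈ 0.0429.

0.0429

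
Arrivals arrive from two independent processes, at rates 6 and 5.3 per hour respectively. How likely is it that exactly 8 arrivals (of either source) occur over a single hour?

Independent Poisson processes superpose: combined rate λ = 6 + 5.3 = 11.3 per hour.
So μ = 11.3.
P(N = 8) = e^(−11.3) · 11.3^8/8! ≈ 0.0816.

0.0816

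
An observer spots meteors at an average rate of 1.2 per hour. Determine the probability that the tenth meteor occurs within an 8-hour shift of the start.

Over the interval, μ = 1.2 × 8 = 9.6 (an 8-hour shift = 8 hours).
The tenth arrival falls in the interval iff at least 10 events occur there: P(S_10 ≤ t) = P(N ≥ 10) = 1 − P(N ≤ 9) ≈ 0.4911.

0.4911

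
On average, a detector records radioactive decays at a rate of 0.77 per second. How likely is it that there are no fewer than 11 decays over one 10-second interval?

Over the interval, μ = 0.77 × 10 = 7.7 (a 10-second interval = 10 seconds).
P(N ≥ 11) = 1 − P(N ≤ 10) = 1 − Σ_{j=0}^{10} e^(−μ) μ^j/j! ≈ 0.1555.

0.1555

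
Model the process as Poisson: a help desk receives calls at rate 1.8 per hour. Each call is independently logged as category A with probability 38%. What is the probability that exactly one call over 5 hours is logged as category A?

0.1119

Thinning: the calls that are logged as category A themselves form a Poisson process with rate 0.38 × 1.8 = 0.684 per hour.
Over the interval, μ = 0.684 × 5 = 3.42 (5 hours).
P(N = 1) = e^(−3.42) · 3.42^1/1! ≈ 0.1119.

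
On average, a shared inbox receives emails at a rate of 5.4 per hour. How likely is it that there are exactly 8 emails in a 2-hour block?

Over the interval, μ = 5.4 × 2 = 10.8 (a 2-hour block = 2 hours).
P(N = 8) = e^(−μ) μ^8/8! = e^(−10.8) · 10.8^8/40320 ≈ 0.0936.

0.0936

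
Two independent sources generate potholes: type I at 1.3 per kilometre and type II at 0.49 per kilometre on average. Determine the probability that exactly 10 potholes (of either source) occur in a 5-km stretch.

0.1179

Independent Poisson processes superpose: combined rate λ = 1.3 + 0.49 = 1.79 per kilometre.
Over the interval, μ = 1.79 × 5 = 8.95 (a 5-km stretch = 5 kilometres).
P(N = 10) = e^(−8.95) · 8.95^10/10! ≈ 0.1179.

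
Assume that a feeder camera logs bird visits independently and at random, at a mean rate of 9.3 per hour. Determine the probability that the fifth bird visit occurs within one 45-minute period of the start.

0.8247

Over the interval, μ = 9.3 × 0.75 = 6.975 (a 45-minute period = 0.75 hours).
The fifth arrival falls in the interval iff at least 5 events occur there: P(S_5 ≤ t) = P(N ≥ 5) = 1 − P(N ≤ 4) ≈ 0.8247.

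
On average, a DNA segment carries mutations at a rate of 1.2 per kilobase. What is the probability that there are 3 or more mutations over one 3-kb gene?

Over the interval, μ = 1.2 × 3 = 3.6 (a 3-kb gene = 3 kilobases).
P(N ≥ 3) = 1 − P(N ≤ 2) = 1 − Σ_{j=0}^{2} e^(−μ) μ^j/j! ≈ 0.6973.

0.6973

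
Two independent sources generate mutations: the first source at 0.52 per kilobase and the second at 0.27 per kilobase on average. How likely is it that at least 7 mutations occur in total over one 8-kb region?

Independent Poisson processes superpose: combined rate λ = 0.52 + 0.27 = 0.79 per kilobase.
Over the interval, μ = 0.79 × 8 = 6.32 (an 8-kb region = 8 kilobases).
P(N ≥ 7) = 1 − P(N ≤ 6) ≈ 0.4450.

0.4450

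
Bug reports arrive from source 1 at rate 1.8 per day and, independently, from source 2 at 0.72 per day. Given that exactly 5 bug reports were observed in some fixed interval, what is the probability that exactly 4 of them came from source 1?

0.3719

Given the total, each event is independently from source 1 with probability p = λ_1/(λ_1+λ_2) = 1.8/2.52 ≈ 0.7143.
So K ~ Binomial(5, 1.8/2.52): P(K = 4) = C(5,4) · (1.8/2.52)^4 · (0.72/2.52)^1 ≈ 0.3719.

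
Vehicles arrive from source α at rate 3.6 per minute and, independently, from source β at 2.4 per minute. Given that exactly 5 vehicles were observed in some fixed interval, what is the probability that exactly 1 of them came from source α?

0.0768

Given the total, each event is independently from source α with probability p = λ_α/(λ_α+λ_β) = 3.6/6 = 0.6000.
So K ~ Binomial(5, 3.6/6): P(K = 1) = C(5,1) · (3.6/6)^1 · (2.4/6)^4 ≈ 0.0768.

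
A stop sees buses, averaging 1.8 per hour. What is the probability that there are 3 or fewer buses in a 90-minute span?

Over the interval, μ = 1.8 × 1.5 = 2.7 (a 90-minute span = 1.5 hours).
P(N ≤ 3) = Σ_{j=0}^{3} e^(−μ) μ^j/j! ≈ 0.7141.

0.7141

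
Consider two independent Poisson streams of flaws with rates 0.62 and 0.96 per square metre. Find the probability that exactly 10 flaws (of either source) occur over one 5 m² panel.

Independent Poisson processes superpose: combined rate λ = 0.62 + 0.96 = 1.58 per square metre.
Over the interval, μ = 1.58 × 5 = 7.9 (a 5 m² panel = 5 square metres).
P(N = 10) = e^(−7.9) · 7.9^10/10! ≈ 0.0967.

0.0967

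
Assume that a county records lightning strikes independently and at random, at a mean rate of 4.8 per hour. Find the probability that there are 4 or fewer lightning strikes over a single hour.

0.4763

With mean μ = 4.8 per hour,
P(N ≤ 4) = Σ_{j=0}^{4} e^(−μ) μ^j/j! ≈ 0.4763.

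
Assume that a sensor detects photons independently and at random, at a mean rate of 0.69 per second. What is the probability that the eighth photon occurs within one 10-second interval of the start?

0.3864

Over the interval, μ = 0.69 × 10 = 6.9 (a 10-second interval = 10 seconds).
The eighth arrival falls in the interval iff at least 8 events occur there: P(S_8 ≤ t) = P(N ≥ 8) = 1 − P(N ≤ 7) ≈ 0.3864.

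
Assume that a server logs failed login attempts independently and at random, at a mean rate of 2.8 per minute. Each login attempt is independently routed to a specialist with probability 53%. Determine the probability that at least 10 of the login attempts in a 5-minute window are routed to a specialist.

0.2145

Thinning: the login attempts that are routed to a specialist themselves form a Poisson process with rate 0.53 × 2.8 = 1.484 per minute.
Over the interval, μ = 1.484 × 5 = 7.42 (a 5-minute window = 5 minutes).
P(N ≥ 10) = 1 − P(N ≤ 9) ≈ 0.2145.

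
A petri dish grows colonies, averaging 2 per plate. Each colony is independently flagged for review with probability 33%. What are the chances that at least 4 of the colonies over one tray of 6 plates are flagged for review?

Thinning: the colonies that are flagged for review themselves form a Poisson process with rate 0.33 × 2 = 0.66 per plate.
Over the interval, μ = 0.66 × 6 = 3.96 (a tray of 6 plates = 6 plates).
P(N ≥ 4) = 1 − P(N ≤ 3) ≈ 0.5587.

0.5587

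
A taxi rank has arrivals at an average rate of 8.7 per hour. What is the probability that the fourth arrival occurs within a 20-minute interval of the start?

Over the interval, μ = 8.7 × 1/3 = 2.9 (a 20-minute interval = 1/3 hours).
The fourth arrival falls in the interval iff at least 4 events occur there: P(S_4 ≤ t) = P(N ≥ 4) = 1 − P(N ≤ 3) ≈ 0.3304.

0.3304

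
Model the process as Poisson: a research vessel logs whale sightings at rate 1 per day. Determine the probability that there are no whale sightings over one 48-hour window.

0.1353

Over the interval, μ = 1 × 2 = 2 (a 48-hour window = 2 days).
P(N = 0) = e^(−μ) μ^0/0! = e^(−2) · 2^0/1 ≈ 0.1353.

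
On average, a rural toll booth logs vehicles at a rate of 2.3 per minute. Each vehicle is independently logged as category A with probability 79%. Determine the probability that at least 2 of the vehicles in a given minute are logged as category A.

Thinning: the vehicles that are logged as category A themselves form a Poisson process with rate 0.79 × 2.3 = 1.817 per minute.
So μ = 1.817.
P(N ≥ 2) = 1 − P(N ≤ 1) ≈ 0.5422.

0.5422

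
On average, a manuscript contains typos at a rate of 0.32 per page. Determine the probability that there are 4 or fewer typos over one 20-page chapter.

0.2351

Over the interval, μ = 0.32 × 20 = 6.4 (a 20-page chapter = 20 pages).
P(N ≤ 4) = Σ_{j=0}^{4} e^(−μ) μ^j/j! ≈ 0.2351.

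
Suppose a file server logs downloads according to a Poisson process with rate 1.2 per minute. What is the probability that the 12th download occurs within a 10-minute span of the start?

Over the interval, μ = 1.2 × 10 = 12 (a 10-minute span = 10 minutes).
The 12th arrival falls in the interval iff at least 12 events occur there: P(S_12 ≤ t) = P(N ≥ 12) = 1 − P(N ≤ 11) ≈ 0.5384.

0.5384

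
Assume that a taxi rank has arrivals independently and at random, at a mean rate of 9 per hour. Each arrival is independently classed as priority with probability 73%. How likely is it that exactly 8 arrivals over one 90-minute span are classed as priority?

0.1158

Thinning: the arrivals that are classed as priority themselves form a Poisson process with rate 0.73 × 9 = 6.57 per hour.
Over the interval, μ = 6.57 × 1.5 = 9.855 (a 90-minute span = 1.5 hours).
P(N = 8) = e^(−9.855) · 9.855^8/8! ≈ 0.1158.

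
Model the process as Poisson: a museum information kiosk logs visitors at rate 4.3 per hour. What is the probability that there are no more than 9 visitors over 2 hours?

Over the interval, μ = 4.3 × 2 = 8.6 (2 hours).
P(N ≤ 9) = Σ_{j=0}^{9} e^(−μ) μ^j/j! ≈ 0.6400.

0.6400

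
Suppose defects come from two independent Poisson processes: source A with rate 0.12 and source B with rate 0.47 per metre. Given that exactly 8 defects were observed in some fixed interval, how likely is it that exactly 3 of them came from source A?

Given the total, each event is independently from source A with probability p = λ_A/(λ_A+λ_B) = 0.12/0.59 ≈ 0.2034.
So K ~ Binomial(8, 0.12/0.59): P(K = 3) = C(8,3) · (0.12/0.59)^3 · (0.47/0.59)^5 ≈ 0.1511.

0.1511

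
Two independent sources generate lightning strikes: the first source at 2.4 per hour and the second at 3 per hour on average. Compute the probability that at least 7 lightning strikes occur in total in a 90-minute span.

Independent Poisson processes superpose: combined rate λ = 2.4 + 3 = 5.4 per hour.
Over the interval, μ = 5.4 × 1.5 = 8.1 (a 90-minute span = 1.5 hours).
P(N ≥ 7) = 1 − P(N ≤ 6) ≈ 0.6987.

0.6987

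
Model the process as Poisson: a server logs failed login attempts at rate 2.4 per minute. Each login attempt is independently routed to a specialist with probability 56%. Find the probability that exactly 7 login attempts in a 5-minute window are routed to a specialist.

Thinning: the login attempts that are routed to a specialist themselves form a Poisson process with rate 0.56 × 2.4 = 1.344 per minute.
Over the interval, μ = 1.344 × 5 = 6.72 (a 5-minute window = 5 minutes).
P(N = 7) = e^(−6.72) · 6.72^7/7! ≈ 0.1481.

0.1481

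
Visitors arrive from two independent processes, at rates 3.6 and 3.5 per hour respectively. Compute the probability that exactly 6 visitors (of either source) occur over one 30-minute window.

Independent Poisson processes superpose: combined rate λ = 3.6 + 3.5 = 7.1 per hour.
Over the interval, μ = 7.1 × 0.5 = 3.55 (a 30-minute window = 0.5 hours).
P(N = 6) = e^(−3.55) · 3.55^6/6! ≈ 0.0799.

0.0799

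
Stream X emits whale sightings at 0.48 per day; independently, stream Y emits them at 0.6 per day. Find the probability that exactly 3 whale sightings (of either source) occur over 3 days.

Independent Poisson processes superpose: combined rate λ = 0.48 + 0.6 = 1.08 per day.
Over the interval, μ = 1.08 × 3 = 3.24 (3 days).
P(N = 3) = e^(−3.24) · 3.24^3/3! ≈ 0.2220.

0.2220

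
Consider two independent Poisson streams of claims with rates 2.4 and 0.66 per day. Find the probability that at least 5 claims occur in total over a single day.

Independent Poisson processes superpose: combined rate λ = 2.4 + 0.66 = 3.06 per day.
So μ = 3.06.
P(N ≥ 5) = 1 − P(N ≤ 4) ≈ 0.1949.

0.1949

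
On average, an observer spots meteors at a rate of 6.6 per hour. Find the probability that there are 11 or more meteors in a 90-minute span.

0.4045

Over the interval, μ = 6.6 × 1.5 = 9.9 (a 90-minute span = 1.5 hours).
P(N ≥ 11) = 1 − P(N ≤ 10) = 1 − Σ_{j=0}^{10} e^(−μ) μ^j/j! ≈ 0.4045.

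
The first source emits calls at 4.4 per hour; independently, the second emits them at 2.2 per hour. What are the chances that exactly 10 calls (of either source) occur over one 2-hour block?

Independent Poisson processes superpose: combined rate λ = 4.4 + 2.2 = 6.6 per hour.
Over the interval, μ = 6.6 × 2 = 13.2 (a 2-hour block = 2 hours).
P(N = 10) = e^(−13.2) · 13.2^10/10! ≈ 0.0819.

0.0819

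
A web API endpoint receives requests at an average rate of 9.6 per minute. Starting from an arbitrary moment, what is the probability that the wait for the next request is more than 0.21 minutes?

0.1332

The wait for the next event is exponential with rate λ = 9.6 per minute.
P(T > 0.21) = e^(−λt) = e^(−9.6 × 0.21) = e^(−2.016) ≈ 0.1332.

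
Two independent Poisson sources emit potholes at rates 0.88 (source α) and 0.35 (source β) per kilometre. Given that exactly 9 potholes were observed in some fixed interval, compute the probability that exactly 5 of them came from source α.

Given the total, each event is independently from source α with probability p = λ_α/(λ_α+λ_β) = 0.88/1.23 ≈ 0.7154.
So K ~ Binomial(9, 0.88/1.23): P(K = 5) = C(9,5) · (0.88/1.23)^5 · (0.35/1.23)^4 ≈ 0.1548.

0.1548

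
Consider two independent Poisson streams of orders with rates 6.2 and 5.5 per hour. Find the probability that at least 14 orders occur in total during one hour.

Independent Poisson processes superpose: combined rate λ = 6.2 + 5.5 = 11.7 per hour.
So μ = 11.7.
P(N ≥ 14) = 1 − P(N ≤ 13) ≈ 0.2872.

0.2872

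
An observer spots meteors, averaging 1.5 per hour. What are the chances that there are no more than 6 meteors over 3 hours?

0.8311

Over the interval, μ = 1.5 × 3 = 4.5 (3 hours).
P(N ≤ 6) = Σ_{j=0}^{6} e^(−μ) μ^j/j! ≈ 0.8311.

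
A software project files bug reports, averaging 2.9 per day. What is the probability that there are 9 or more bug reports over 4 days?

Over the interval, μ = 2.9 × 4 = 11.6 (4 days).
P(N ≥ 9) = 1 − P(N ≤ 8) = 1 − Σ_{j=0}^{8} e^(−μ) μ^j/j! ≈ 0.8170.

0.8170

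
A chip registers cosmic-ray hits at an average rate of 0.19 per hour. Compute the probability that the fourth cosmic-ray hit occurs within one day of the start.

0.6677

Over the interval, μ = 0.19 × 24 = 4.56 (a day = 24 hours).
The fourth arrival falls in the interval iff at least 4 events occur there: P(S_4 ≤ t) = P(N ≥ 4) = 1 − P(N ≤ 3) ≈ 0.6677.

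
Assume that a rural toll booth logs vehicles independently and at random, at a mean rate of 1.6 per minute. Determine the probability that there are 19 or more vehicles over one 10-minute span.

0.2577

Over the interval, μ = 1.6 × 10 = 16 (a 10-minute span = 10 minutes).
P(N ≥ 19) = 1 − P(N ≤ 18) = 1 − Σ_{j=0}^{18} e^(−μ) μ^j/j! ≈ 0.2577.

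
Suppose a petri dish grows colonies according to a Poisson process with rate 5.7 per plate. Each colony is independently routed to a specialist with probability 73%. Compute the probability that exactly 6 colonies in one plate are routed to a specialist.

0.1124

Thinning: the colonies that are routed to a specialist themselves form a Poisson process with rate 0.73 × 5.7 = 4.161 per plate.
So μ = 4.161.
P(N = 6) = e^(−4.161) · 4.161^6/6! ≈ 0.1124.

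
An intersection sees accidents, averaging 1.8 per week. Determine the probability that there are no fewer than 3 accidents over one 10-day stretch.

0.4744

Over the interval, μ = 1.8 × 10/7 ≈ 2.57143 (a 10-day stretch = 10/7 weeks).
P(N ≥ 3) = 1 − P(N ≤ 2) = 1 − Σ_{j=0}^{2} e^(−μ) μ^j/j! ≈ 0.4744.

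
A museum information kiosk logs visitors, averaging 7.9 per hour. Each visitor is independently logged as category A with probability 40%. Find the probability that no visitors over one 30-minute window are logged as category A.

Thinning: the visitors that are logged as category A themselves form a Poisson process with rate 0.4 × 7.9 = 3.16 per hour.
Over the interval, μ = 3.16 × 0.5 = 1.58 (a 30-minute window = 0.5 hours).
P(N = 0) = e^(−1.58) · 1.58^0/0! ≈ 0.2060.

0.2060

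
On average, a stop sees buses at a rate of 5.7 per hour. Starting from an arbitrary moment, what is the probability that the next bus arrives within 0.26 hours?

0.7728

Inter-arrival times are exponential with rate λ = 5.7 per hour.
P(T ≤ 0.26) = 1 − e^(−λt) = 1 − e^(−5.7 × 0.26) = 1 − e^(−1.482) ≈ 0.7728.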